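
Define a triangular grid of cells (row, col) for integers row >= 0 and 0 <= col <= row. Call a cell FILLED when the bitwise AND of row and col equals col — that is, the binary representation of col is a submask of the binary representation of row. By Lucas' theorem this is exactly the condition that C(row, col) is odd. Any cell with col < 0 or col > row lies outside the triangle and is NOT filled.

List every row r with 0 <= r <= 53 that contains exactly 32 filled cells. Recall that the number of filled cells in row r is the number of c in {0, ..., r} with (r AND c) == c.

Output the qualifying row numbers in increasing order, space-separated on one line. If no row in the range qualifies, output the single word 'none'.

Row r has 2^popcount(r) filled cells, so we need popcount(r) = log2(32) = 5.
Scan r = 0..53 and keep those with exactly 5 one-bits:
r=0=0 popcount=0 -> skip
r=1=1 popcount=1 -> skip
r=2=10 popcount=1 -> skip
r=3=11 popcount=2 -> skip
r=4=100 popcount=1 -> skip
r=5=101 popcount=2 -> skip
r=6=110 popcount=2 -> skip
r=7=111 popcount=3 -> skip
r=8=1000 popcount=1 -> skip
r=9=1001 popcount=2 -> skip
r=10=1010 popcount=2 -> skip
r=11=1011 popcount=3 -> skip
r=12=1100 popcount=2 -> skip
r=13=1101 popcount=3 -> skip
r=14=1110 popcount=3 -> skip
r=15=1111 popcount=4 -> skip
r=16=10000 popcount=1 -> skip
r=17=10001 popcount=2 -> skip
r=18=10010 popcount=2 -> skip
r=19=10011 popcount=3 -> skip
r=20=10100 popcount=2 -> skip
r=21=10101 popcount=3 -> skip
r=22=10110 popcount=3 -> skip
r=23=10111 popcount=4 -> skip
r=24=11000 popcount=2 -> skip
r=25=11001 popcount=3 -> skip
r=26=11010 popcount=3 -> skip
r=27=11011 popcount=4 -> skip
r=28=11100 popcount=3 -> skip
r=29=11101 popcount=4 -> skip
r=30=11110 popcount=4 -> skip
r=31=11111 popcount=5 -> KEEP
r=32=100000 popcount=1 -> skip
r=33=100001 popcount=2 -> skip
r=34=100010 popcount=2 -> skip
r=35=100011 popcount=3 -> skip
r=36=100100 popcount=2 -> skip
r=37=100101 popcount=3 -> skip
r=38=100110 popcount=3 -> skip
r=39=100111 popcount=4 -> skip
r=40=101000 popcount=2 -> skip
r=41=101001 popcount=3 -> skip
r=42=101010 popcount=3 -> skip
r=43=101011 popcount=4 -> skip
r=44=101100 popcount=3 -> skip
r=45=101101 popcount=4 -> skip
r=46=101110 popcount=4 -> skip
r=47=101111 popcount=5 -> KEEP
r=48=110000 popcount=2 -> skip
r=49=110001 popcount=3 -> skip
r=50=110010 popcount=3 -> skip
r=51=110011 popcount=4 -> skip
r=52=110100 popcount=3 -> skip
r=53=110101 popcount=4 -> skip
Kept rows: 31 47

Answer: 31 47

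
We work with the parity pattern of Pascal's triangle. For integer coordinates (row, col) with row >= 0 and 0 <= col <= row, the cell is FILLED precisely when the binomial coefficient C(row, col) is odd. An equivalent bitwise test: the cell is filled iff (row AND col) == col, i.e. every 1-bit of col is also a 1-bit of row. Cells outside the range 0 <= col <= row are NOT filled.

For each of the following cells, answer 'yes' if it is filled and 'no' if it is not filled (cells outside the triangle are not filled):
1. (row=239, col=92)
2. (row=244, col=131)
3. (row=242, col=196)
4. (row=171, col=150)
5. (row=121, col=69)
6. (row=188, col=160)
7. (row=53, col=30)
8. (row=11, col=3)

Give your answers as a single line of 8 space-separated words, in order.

Answer: no no no no no yes no yes

Derivation:
(239,92): row=0b11101111, col=0b1011100, row AND col = 0b1001100 = 76; 76 != 92 -> empty
(244,131): row=0b11110100, col=0b10000011, row AND col = 0b10000000 = 128; 128 != 131 -> empty
(242,196): row=0b11110010, col=0b11000100, row AND col = 0b11000000 = 192; 192 != 196 -> empty
(171,150): row=0b10101011, col=0b10010110, row AND col = 0b10000010 = 130; 130 != 150 -> empty
(121,69): row=0b1111001, col=0b1000101, row AND col = 0b1000001 = 65; 65 != 69 -> empty
(188,160): row=0b10111100, col=0b10100000, row AND col = 0b10100000 = 160; 160 == 160 -> filled
(53,30): row=0b110101, col=0b11110, row AND col = 0b10100 = 20; 20 != 30 -> empty
(11,3): row=0b1011, col=0b11, row AND col = 0b11 = 3; 3 == 3 -> filled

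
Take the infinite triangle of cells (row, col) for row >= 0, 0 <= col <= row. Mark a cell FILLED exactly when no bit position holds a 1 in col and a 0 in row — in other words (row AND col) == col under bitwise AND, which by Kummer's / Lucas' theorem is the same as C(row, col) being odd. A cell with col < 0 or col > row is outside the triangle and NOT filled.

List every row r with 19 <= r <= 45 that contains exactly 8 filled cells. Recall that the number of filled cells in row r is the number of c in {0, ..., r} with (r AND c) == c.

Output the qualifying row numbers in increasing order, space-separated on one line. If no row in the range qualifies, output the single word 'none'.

Answer: 19 21 22 25 26 28 35 37 38 41 42 44

Derivation:
Row r has 2^popcount(r) filled cells, so we need popcount(r) = log2(8) = 3.
Scan r = 19..45 and keep those with exactly 3 one-bits:
r=19=10011 popcount=3 -> KEEP
r=20=10100 popcount=2 -> skip
r=21=10101 popcount=3 -> KEEP
r=22=10110 popcount=3 -> KEEP
r=23=10111 popcount=4 -> skip
r=24=11000 popcount=2 -> skip
r=25=11001 popcount=3 -> KEEP
r=26=11010 popcount=3 -> KEEP
r=27=11011 popcount=4 -> skip
r=28=11100 popcount=3 -> KEEP
r=29=11101 popcount=4 -> skip
r=30=11110 popcount=4 -> skip
r=31=11111 popcount=5 -> skip
r=32=100000 popcount=1 -> skip
r=33=100001 popcount=2 -> skip
r=34=100010 popcount=2 -> skip
r=35=100011 popcount=3 -> KEEP
r=36=100100 popcount=2 -> skip
r=37=100101 popcount=3 -> KEEP
r=38=100110 popcount=3 -> KEEP
r=39=100111 popcount=4 -> skip
r=40=101000 popcount=2 -> skip
r=41=101001 popcount=3 -> KEEP
r=42=101010 popcount=3 -> KEEP
r=43=101011 popcount=4 -> skip
r=44=101100 popcount=3 -> KEEP
r=45=101101 popcount=4 -> skip
Kept rows: 19 21 22 25 26 28 35 37 38 41 42 44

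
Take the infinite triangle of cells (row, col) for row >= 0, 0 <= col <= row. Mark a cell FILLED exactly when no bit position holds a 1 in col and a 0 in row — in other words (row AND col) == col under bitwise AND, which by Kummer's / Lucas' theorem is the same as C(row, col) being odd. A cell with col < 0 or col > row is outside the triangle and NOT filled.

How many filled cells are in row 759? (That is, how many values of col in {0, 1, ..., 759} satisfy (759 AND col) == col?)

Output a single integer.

759 in binary = 1011110111
popcount(759) = number of 1-bits in 1011110111 = 8
A col c satisfies (759 AND c) == c iff every set bit of c is also set in 759; each of the 8 set bits of 759 can independently be on or off in c.
count = 2^8 = 256

Answer: 256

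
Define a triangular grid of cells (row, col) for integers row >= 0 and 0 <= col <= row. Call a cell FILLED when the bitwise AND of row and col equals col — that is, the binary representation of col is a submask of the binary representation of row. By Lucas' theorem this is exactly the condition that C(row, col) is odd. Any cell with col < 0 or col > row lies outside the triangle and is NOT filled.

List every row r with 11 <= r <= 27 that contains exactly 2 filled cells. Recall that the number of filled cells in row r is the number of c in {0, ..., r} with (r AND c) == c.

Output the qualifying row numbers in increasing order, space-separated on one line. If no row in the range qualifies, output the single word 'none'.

Answer: 16

Derivation:
Row r has 2^popcount(r) filled cells, so we need popcount(r) = log2(2) = 1.
Scan r = 11..27 and keep those with exactly 1 one-bits:
r=11=1011 popcount=3 -> skip
r=12=1100 popcount=2 -> skip
r=13=1101 popcount=3 -> skip
r=14=1110 popcount=3 -> skip
r=15=1111 popcount=4 -> skip
r=16=10000 popcount=1 -> KEEP
r=17=10001 popcount=2 -> skip
r=18=10010 popcount=2 -> skip
r=19=10011 popcount=3 -> skip
r=20=10100 popcount=2 -> skip
r=21=10101 popcount=3 -> skip
r=22=10110 popcount=3 -> skip
r=23=10111 popcount=4 -> skip
r=24=11000 popcount=2 -> skip
r=25=11001 popcount=3 -> skip
r=26=11010 popcount=3 -> skip
r=27=11011 popcount=4 -> skip
Kept rows: 16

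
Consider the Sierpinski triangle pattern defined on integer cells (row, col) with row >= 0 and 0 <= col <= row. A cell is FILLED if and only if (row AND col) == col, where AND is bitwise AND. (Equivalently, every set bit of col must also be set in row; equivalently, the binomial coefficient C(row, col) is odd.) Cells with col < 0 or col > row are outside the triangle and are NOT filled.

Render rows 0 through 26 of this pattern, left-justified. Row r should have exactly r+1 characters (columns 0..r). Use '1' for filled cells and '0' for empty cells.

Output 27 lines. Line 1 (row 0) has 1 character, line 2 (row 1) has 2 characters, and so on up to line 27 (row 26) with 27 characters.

Answer: 1
11
101
1111
10001
110011
1010101
11111111
100000001
1100000011
10100000101
111100001111
1000100010001
11001100110011
101010101010101
1111111111111111
10000000000000001
110000000000000011
1010000000000000101
11110000000000001111
100010000000000010001
1100110000000000110011
10101010000000001010101
111111110000000011111111
1000000010000000100000001
11000000110000001100000011
101000001010000010100000101

Derivation:
r0=0: 1
r1=1: 11
r2=10: 101
r3=11: 1111
r4=100: 10001
r5=101: 110011
r6=110: 1010101
r7=111: 11111111
r8=1000: 100000001
r9=1001: 1100000011
r10=1010: 10100000101
r11=1011: 111100001111
r12=1100: 1000100010001
r13=1101: 11001100110011
r14=1110: 101010101010101
r15=1111: 1111111111111111
r16=10000: 10000000000000001
r17=10001: 110000000000000011
r18=10010: 1010000000000000101
r19=10011: 11110000000000001111
r20=10100: 100010000000000010001
r21=10101: 1100110000000000110011
r22=10110: 10101010000000001010101
r23=10111: 111111110000000011111111
r24=11000: 1000000010000000100000001
r25=11001: 11000000110000001100000011
r26=11010: 101000001010000010100000101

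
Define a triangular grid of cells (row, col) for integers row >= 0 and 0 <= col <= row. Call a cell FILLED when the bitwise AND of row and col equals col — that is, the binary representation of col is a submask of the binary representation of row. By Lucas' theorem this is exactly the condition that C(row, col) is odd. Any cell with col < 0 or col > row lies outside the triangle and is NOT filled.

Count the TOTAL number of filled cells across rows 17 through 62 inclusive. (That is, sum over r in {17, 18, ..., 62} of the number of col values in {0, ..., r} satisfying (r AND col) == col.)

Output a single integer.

Answer: 582

Derivation:
r17=10001 pc2: +4 =4
r18=10010 pc2: +4 =8
r19=10011 pc3: +8 =16
r20=10100 pc2: +4 =20
r21=10101 pc3: +8 =28
r22=10110 pc3: +8 =36
r23=10111 pc4: +16 =52
r24=11000 pc2: +4 =56
r25=11001 pc3: +8 =64
r26=11010 pc3: +8 =72
r27=11011 pc4: +16 =88
r28=11100 pc3: +8 =96
r29=11101 pc4: +16 =112
r30=11110 pc4: +16 =128
r31=11111 pc5: +32 =160
r32=100000 pc1: +2 =162
r33=100001 pc2: +4 =166
r34=100010 pc2: +4 =170
r35=100011 pc3: +8 =178
r36=100100 pc2: +4 =182
r37=100101 pc3: +8 =190
r38=100110 pc3: +8 =198
r39=100111 pc4: +16 =214
r40=101000 pc2: +4 =218
r41=101001 pc3: +8 =226
r42=101010 pc3: +8 =234
r43=101011 pc4: +16 =250
r44=101100 pc3: +8 =258
r45=101101 pc4: +16 =274
r46=101110 pc4: +16 =290
r47=101111 pc5: +32 =322
r48=110000 pc2: +4 =326
r49=110001 pc3: +8 =334
r50=110010 pc3: +8 =342
r51=110011 pc4: +16 =358
r52=110100 pc3: +8 =366
r53=110101 pc4: +16 =382
r54=110110 pc4: +16 =398
r55=110111 pc5: +32 =430
r56=111000 pc3: +8 =438
r57=111001 pc4: +16 =454
r58=111010 pc4: +16 =470
r59=111011 pc5: +32 =502
r60=111100 pc4: +16 =518
r61=111101 pc5: +32 =550
r62=111110 pc5: +32 =582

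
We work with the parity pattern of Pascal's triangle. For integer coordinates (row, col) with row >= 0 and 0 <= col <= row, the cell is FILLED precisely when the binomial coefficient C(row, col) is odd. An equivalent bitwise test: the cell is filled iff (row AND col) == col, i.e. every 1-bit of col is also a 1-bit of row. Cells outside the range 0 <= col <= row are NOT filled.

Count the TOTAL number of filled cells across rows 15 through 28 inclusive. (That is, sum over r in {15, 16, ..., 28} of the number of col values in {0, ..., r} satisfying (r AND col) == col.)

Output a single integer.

Answer: 114

Derivation:
r15=1111 pc4: +16 =16
r16=10000 pc1: +2 =18
r17=10001 pc2: +4 =22
r18=10010 pc2: +4 =26
r19=10011 pc3: +8 =34
r20=10100 pc2: +4 =38
r21=10101 pc3: +8 =46
r22=10110 pc3: +8 =54
r23=10111 pc4: +16 =70
r24=11000 pc2: +4 =74
r25=11001 pc3: +8 =82
r26=11010 pc3: +8 =90
r27=11011 pc4: +16 =106
r28=11100 pc3: +8 =114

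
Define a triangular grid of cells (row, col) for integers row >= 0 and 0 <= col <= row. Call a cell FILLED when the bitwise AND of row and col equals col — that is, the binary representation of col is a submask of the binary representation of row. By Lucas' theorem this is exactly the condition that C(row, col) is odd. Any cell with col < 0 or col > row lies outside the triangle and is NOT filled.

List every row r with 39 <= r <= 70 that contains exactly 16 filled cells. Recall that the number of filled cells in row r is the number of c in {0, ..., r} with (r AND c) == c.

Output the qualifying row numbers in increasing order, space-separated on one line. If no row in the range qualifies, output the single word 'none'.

Answer: 39 43 45 46 51 53 54 57 58 60

Derivation:
Row r has 2^popcount(r) filled cells, so we need popcount(r) = log2(16) = 4.
Scan r = 39..70 and keep those with exactly 4 one-bits:
r=39=100111 popcount=4 -> KEEP
r=40=101000 popcount=2 -> skip
r=41=101001 popcount=3 -> skip
r=42=101010 popcount=3 -> skip
r=43=101011 popcount=4 -> KEEP
r=44=101100 popcount=3 -> skip
r=45=101101 popcount=4 -> KEEP
r=46=101110 popcount=4 -> KEEP
r=47=101111 popcount=5 -> skip
r=48=110000 popcount=2 -> skip
r=49=110001 popcount=3 -> skip
r=50=110010 popcount=3 -> skip
r=51=110011 popcount=4 -> KEEP
r=52=110100 popcount=3 -> skip
r=53=110101 popcount=4 -> KEEP
r=54=110110 popcount=4 -> KEEP
r=55=110111 popcount=5 -> skip
r=56=111000 popcount=3 -> skip
r=57=111001 popcount=4 -> KEEP
r=58=111010 popcount=4 -> KEEP
r=59=111011 popcount=5 -> skip
r=60=111100 popcount=4 -> KEEP
r=61=111101 popcount=5 -> skip
r=62=111110 popcount=5 -> skip
r=63=111111 popcount=6 -> skip
r=64=1000000 popcount=1 -> skip
r=65=1000001 popcount=2 -> skip
r=66=1000010 popcount=2 -> skip
r=67=1000011 popcount=3 -> skip
r=68=1000100 popcount=2 -> skip
r=69=1000101 popcount=3 -> skip
r=70=1000110 popcount=3 -> skip
Kept rows: 39 43 45 46 51 53 54 57 58 60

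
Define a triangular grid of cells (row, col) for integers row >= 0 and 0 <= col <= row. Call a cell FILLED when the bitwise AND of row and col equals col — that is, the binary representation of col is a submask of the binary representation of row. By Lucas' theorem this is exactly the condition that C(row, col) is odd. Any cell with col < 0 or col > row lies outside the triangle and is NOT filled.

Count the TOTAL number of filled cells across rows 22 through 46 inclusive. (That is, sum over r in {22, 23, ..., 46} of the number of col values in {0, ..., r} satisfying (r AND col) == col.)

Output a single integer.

r22=10110 pc3: +8 =8
r23=10111 pc4: +16 =24
r24=11000 pc2: +4 =28
r25=11001 pc3: +8 =36
r26=11010 pc3: +8 =44
r27=11011 pc4: +16 =60
r28=11100 pc3: +8 =68
r29=11101 pc4: +16 =84
r30=11110 pc4: +16 =100
r31=11111 pc5: +32 =132
r32=100000 pc1: +2 =134
r33=100001 pc2: +4 =138
r34=100010 pc2: +4 =142
r35=100011 pc3: +8 =150
r36=100100 pc2: +4 =154
r37=100101 pc3: +8 =162
r38=100110 pc3: +8 =170
r39=100111 pc4: +16 =186
r40=101000 pc2: +4 =190
r41=101001 pc3: +8 =198
r42=101010 pc3: +8 =206
r43=101011 pc4: +16 =222
r44=101100 pc3: +8 =230
r45=101101 pc4: +16 =246
r46=101110 pc4: +16 =262

Answer: 262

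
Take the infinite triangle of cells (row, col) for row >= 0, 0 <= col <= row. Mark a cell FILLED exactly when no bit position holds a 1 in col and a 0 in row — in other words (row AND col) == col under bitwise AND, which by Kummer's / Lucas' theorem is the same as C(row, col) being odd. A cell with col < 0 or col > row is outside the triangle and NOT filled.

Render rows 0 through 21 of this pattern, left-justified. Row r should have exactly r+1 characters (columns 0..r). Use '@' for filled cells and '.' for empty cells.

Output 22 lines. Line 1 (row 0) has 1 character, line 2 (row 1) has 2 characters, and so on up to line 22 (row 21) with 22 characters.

r0=0: @
r1=1: @@
r2=10: @.@
r3=11: @@@@
r4=100: @...@
r5=101: @@..@@
r6=110: @.@.@.@
r7=111: @@@@@@@@
r8=1000: @.......@
r9=1001: @@......@@
r10=1010: @.@.....@.@
r11=1011: @@@@....@@@@
r12=1100: @...@...@...@
r13=1101: @@..@@..@@..@@
r14=1110: @.@.@.@.@.@.@.@
r15=1111: @@@@@@@@@@@@@@@@
r16=10000: @...............@
r17=10001: @@..............@@
r18=10010: @.@.............@.@
r19=10011: @@@@............@@@@
r20=10100: @...@...........@...@
r21=10101: @@..@@..........@@..@@

Answer: @
@@
@.@
@@@@
@...@
@@..@@
@.@.@.@
@@@@@@@@
@.......@
@@......@@
@.@.....@.@
@@@@....@@@@
@...@...@...@
@@..@@..@@..@@
@.@.@.@.@.@.@.@
@@@@@@@@@@@@@@@@
@...............@
@@..............@@
@.@.............@.@
@@@@............@@@@
@...@...........@...@
@@..@@..........@@..@@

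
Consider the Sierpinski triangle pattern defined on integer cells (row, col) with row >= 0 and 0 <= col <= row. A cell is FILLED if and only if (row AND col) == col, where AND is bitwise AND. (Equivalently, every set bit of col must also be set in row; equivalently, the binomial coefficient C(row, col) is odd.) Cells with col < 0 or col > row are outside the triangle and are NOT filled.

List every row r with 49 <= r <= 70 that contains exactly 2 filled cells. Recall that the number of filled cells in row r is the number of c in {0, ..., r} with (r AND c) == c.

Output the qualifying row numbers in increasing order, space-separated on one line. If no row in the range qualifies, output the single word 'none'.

Row r has 2^popcount(r) filled cells, so we need popcount(r) = log2(2) = 1.
Scan r = 49..70 and keep those with exactly 1 one-bits:
r=49=110001 popcount=3 -> skip
r=50=110010 popcount=3 -> skip
r=51=110011 popcount=4 -> skip
r=52=110100 popcount=3 -> skip
r=53=110101 popcount=4 -> skip
r=54=110110 popcount=4 -> skip
r=55=110111 popcount=5 -> skip
r=56=111000 popcount=3 -> skip
r=57=111001 popcount=4 -> skip
r=58=111010 popcount=4 -> skip
r=59=111011 popcount=5 -> skip
r=60=111100 popcount=4 -> skip
r=61=111101 popcount=5 -> skip
r=62=111110 popcount=5 -> skip
r=63=111111 popcount=6 -> skip
r=64=1000000 popcount=1 -> KEEP
r=65=1000001 popcount=2 -> skip
r=66=1000010 popcount=2 -> skip
r=67=1000011 popcount=3 -> skip
r=68=1000100 popcount=2 -> skip
r=69=1000101 popcount=3 -> skip
r=70=1000110 popcount=3 -> skip
Kept rows: 64

Answer: 64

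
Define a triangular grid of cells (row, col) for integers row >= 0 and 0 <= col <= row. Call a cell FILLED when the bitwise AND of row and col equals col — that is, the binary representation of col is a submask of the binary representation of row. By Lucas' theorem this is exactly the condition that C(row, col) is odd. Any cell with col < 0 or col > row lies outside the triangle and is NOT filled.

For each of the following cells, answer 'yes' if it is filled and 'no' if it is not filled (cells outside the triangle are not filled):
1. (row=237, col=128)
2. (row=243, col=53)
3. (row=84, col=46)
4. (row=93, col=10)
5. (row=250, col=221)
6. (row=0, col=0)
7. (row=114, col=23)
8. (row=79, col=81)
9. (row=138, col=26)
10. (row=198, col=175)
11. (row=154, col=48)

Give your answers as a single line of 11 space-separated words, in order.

(237,128): row=0b11101101, col=0b10000000, row AND col = 0b10000000 = 128; 128 == 128 -> filled
(243,53): row=0b11110011, col=0b110101, row AND col = 0b110001 = 49; 49 != 53 -> empty
(84,46): row=0b1010100, col=0b101110, row AND col = 0b100 = 4; 4 != 46 -> empty
(93,10): row=0b1011101, col=0b1010, row AND col = 0b1000 = 8; 8 != 10 -> empty
(250,221): row=0b11111010, col=0b11011101, row AND col = 0b11011000 = 216; 216 != 221 -> empty
(0,0): row=0b0, col=0b0, row AND col = 0b0 = 0; 0 == 0 -> filled
(114,23): row=0b1110010, col=0b10111, row AND col = 0b10010 = 18; 18 != 23 -> empty
(79,81): col outside [0, 79] -> not filled
(138,26): row=0b10001010, col=0b11010, row AND col = 0b1010 = 10; 10 != 26 -> empty
(198,175): row=0b11000110, col=0b10101111, row AND col = 0b10000110 = 134; 134 != 175 -> empty
(154,48): row=0b10011010, col=0b110000, row AND col = 0b10000 = 16; 16 != 48 -> empty

Answer: yes no no no no yes no no no no no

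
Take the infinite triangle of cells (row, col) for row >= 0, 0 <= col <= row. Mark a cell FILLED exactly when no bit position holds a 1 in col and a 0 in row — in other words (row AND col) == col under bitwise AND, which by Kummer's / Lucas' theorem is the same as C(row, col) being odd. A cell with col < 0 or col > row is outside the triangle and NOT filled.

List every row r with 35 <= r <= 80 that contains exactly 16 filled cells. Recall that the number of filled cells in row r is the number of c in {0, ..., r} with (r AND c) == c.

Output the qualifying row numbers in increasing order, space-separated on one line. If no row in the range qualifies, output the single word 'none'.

Answer: 39 43 45 46 51 53 54 57 58 60 71 75 77 78

Derivation:
Row r has 2^popcount(r) filled cells, so we need popcount(r) = log2(16) = 4.
Scan r = 35..80 and keep those with exactly 4 one-bits:
r=35=100011 popcount=3 -> skip
r=36=100100 popcount=2 -> skip
r=37=100101 popcount=3 -> skip
r=38=100110 popcount=3 -> skip
r=39=100111 popcount=4 -> KEEP
r=40=101000 popcount=2 -> skip
r=41=101001 popcount=3 -> skip
r=42=101010 popcount=3 -> skip
r=43=101011 popcount=4 -> KEEP
r=44=101100 popcount=3 -> skip
r=45=101101 popcount=4 -> KEEP
r=46=101110 popcount=4 -> KEEP
r=47=101111 popcount=5 -> skip
r=48=110000 popcount=2 -> skip
r=49=110001 popcount=3 -> skip
r=50=110010 popcount=3 -> skip
r=51=110011 popcount=4 -> KEEP
r=52=110100 popcount=3 -> skip
r=53=110101 popcount=4 -> KEEP
r=54=110110 popcount=4 -> KEEP
r=55=110111 popcount=5 -> skip
r=56=111000 popcount=3 -> skip
r=57=111001 popcount=4 -> KEEP
r=58=111010 popcount=4 -> KEEP
r=59=111011 popcount=5 -> skip
r=60=111100 popcount=4 -> KEEP
r=61=111101 popcount=5 -> skip
r=62=111110 popcount=5 -> skip
r=63=111111 popcount=6 -> skip
r=64=1000000 popcount=1 -> skip
r=65=1000001 popcount=2 -> skip
r=66=1000010 popcount=2 -> skip
r=67=1000011 popcount=3 -> skip
r=68=1000100 popcount=2 -> skip
r=69=1000101 popcount=3 -> skip
r=70=1000110 popcount=3 -> skip
r=71=1000111 popcount=4 -> KEEP
r=72=1001000 popcount=2 -> skip
r=73=1001001 popcount=3 -> skip
r=74=1001010 popcount=3 -> skip
r=75=1001011 popcount=4 -> KEEP
r=76=1001100 popcount=3 -> skip
r=77=1001101 popcount=4 -> KEEP
r=78=1001110 popcount=4 -> KEEP
r=79=1001111 popcount=5 -> skip
r=80=1010000 popcount=2 -> skip
Kept rows: 39 43 45 46 51 53 54 57 58 60 71 75 77 78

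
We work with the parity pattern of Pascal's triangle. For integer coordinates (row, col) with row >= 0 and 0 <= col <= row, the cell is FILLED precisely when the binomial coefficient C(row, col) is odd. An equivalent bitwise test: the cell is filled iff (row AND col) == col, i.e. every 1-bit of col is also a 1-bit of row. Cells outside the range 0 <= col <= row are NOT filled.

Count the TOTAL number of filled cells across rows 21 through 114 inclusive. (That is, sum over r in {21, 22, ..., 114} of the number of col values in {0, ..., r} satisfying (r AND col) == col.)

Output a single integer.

r21=10101 pc3: +8 =8
r22=10110 pc3: +8 =16
r23=10111 pc4: +16 =32
r24=11000 pc2: +4 =36
r25=11001 pc3: +8 =44
r26=11010 pc3: +8 =52
r27=11011 pc4: +16 =68
r28=11100 pc3: +8 =76
r29=11101 pc4: +16 =92
r30=11110 pc4: +16 =108
r31=11111 pc5: +32 =140
r32=100000 pc1: +2 =142
r33=100001 pc2: +4 =146
r34=100010 pc2: +4 =150
r35=100011 pc3: +8 =158
r36=100100 pc2: +4 =162
r37=100101 pc3: +8 =170
r38=100110 pc3: +8 =178
r39=100111 pc4: +16 =194
r40=101000 pc2: +4 =198
r41=101001 pc3: +8 =206
r42=101010 pc3: +8 =214
r43=101011 pc4: +16 =230
r44=101100 pc3: +8 =238
r45=101101 pc4: +16 =254
r46=101110 pc4: +16 =270
r47=101111 pc5: +32 =302
r48=110000 pc2: +4 =306
r49=110001 pc3: +8 =314
r50=110010 pc3: +8 =322
r51=110011 pc4: +16 =338
r52=110100 pc3: +8 =346
r53=110101 pc4: +16 =362
r54=110110 pc4: +16 =378
r55=110111 pc5: +32 =410
r56=111000 pc3: +8 =418
r57=111001 pc4: +16 =434
r58=111010 pc4: +16 =450
r59=111011 pc5: +32 =482
r60=111100 pc4: +16 =498
r61=111101 pc5: +32 =530
r62=111110 pc5: +32 =562
r63=111111 pc6: +64 =626
r64=1000000 pc1: +2 =628
r65=1000001 pc2: +4 =632
r66=1000010 pc2: +4 =636
r67=1000011 pc3: +8 =644
r68=1000100 pc2: +4 =648
r69=1000101 pc3: +8 =656
r70=1000110 pc3: +8 =664
r71=1000111 pc4: +16 =680
r72=1001000 pc2: +4 =684
r73=1001001 pc3: +8 =692
r74=1001010 pc3: +8 =700
r75=1001011 pc4: +16 =716
r76=1001100 pc3: +8 =724
r77=1001101 pc4: +16 =740
r78=1001110 pc4: +16 =756
r79=1001111 pc5: +32 =788
r80=1010000 pc2: +4 =792
r81=1010001 pc3: +8 =800
r82=1010010 pc3: +8 =808
r83=1010011 pc4: +16 =824
r84=1010100 pc3: +8 =832
r85=1010101 pc4: +16 =848
r86=1010110 pc4: +16 =864
r87=1010111 pc5: +32 =896
r88=1011000 pc3: +8 =904
r89=1011001 pc4: +16 =920
r90=1011010 pc4: +16 =936
r91=1011011 pc5: +32 =968
r92=1011100 pc4: +16 =984
r93=1011101 pc5: +32 =1016
r94=1011110 pc5: +32 =1048
r95=1011111 pc6: +64 =1112
r96=1100000 pc2: +4 =1116
r97=1100001 pc3: +8 =1124
r98=1100010 pc3: +8 =1132
r99=1100011 pc4: +16 =1148
r100=1100100 pc3: +8 =1156
r101=1100101 pc4: +16 =1172
r102=1100110 pc4: +16 =1188
r103=1100111 pc5: +32 =1220
r104=1101000 pc3: +8 =1228
r105=1101001 pc4: +16 =1244
r106=1101010 pc4: +16 =1260
r107=1101011 pc5: +32 =1292
r108=1101100 pc4: +16 =1308
r109=1101101 pc5: +32 =1340
r110=1101110 pc5: +32 =1372
r111=1101111 pc6: +64 =1436
r112=1110000 pc3: +8 =1444
r113=1110001 pc4: +16 =1460
r114=1110010 pc4: +16 =1476

Answer: 1476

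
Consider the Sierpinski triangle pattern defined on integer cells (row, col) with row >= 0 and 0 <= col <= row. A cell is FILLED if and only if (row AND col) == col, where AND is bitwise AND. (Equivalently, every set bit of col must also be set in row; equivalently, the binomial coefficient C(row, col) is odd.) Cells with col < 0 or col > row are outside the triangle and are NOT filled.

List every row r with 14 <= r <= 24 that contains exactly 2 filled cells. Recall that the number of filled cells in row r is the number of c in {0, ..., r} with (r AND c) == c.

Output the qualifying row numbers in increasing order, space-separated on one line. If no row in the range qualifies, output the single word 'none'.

Row r has 2^popcount(r) filled cells, so we need popcount(r) = log2(2) = 1.
Scan r = 14..24 and keep those with exactly 1 one-bits:
r=14=1110 popcount=3 -> skip
r=15=1111 popcount=4 -> skip
r=16=10000 popcount=1 -> KEEP
r=17=10001 popcount=2 -> skip
r=18=10010 popcount=2 -> skip
r=19=10011 popcount=3 -> skip
r=20=10100 popcount=2 -> skip
r=21=10101 popcount=3 -> skip
r=22=10110 popcount=3 -> skip
r=23=10111 popcount=4 -> skip
r=24=11000 popcount=2 -> skip
Kept rows: 16

Answer: 16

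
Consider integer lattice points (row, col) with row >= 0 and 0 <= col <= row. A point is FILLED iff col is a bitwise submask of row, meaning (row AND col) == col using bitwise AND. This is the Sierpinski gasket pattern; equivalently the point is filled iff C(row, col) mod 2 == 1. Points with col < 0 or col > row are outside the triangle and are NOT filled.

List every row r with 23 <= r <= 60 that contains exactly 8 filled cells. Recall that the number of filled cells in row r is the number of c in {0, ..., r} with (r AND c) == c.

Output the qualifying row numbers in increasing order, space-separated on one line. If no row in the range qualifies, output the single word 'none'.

Answer: 25 26 28 35 37 38 41 42 44 49 50 52 56

Derivation:
Row r has 2^popcount(r) filled cells, so we need popcount(r) = log2(8) = 3.
Scan r = 23..60 and keep those with exactly 3 one-bits:
r=23=10111 popcount=4 -> skip
r=24=11000 popcount=2 -> skip
r=25=11001 popcount=3 -> KEEP
r=26=11010 popcount=3 -> KEEP
r=27=11011 popcount=4 -> skip
r=28=11100 popcount=3 -> KEEP
r=29=11101 popcount=4 -> skip
r=30=11110 popcount=4 -> skip
r=31=11111 popcount=5 -> skip
r=32=100000 popcount=1 -> skip
r=33=100001 popcount=2 -> skip
r=34=100010 popcount=2 -> skip
r=35=100011 popcount=3 -> KEEP
r=36=100100 popcount=2 -> skip
r=37=100101 popcount=3 -> KEEP
r=38=100110 popcount=3 -> KEEP
r=39=100111 popcount=4 -> skip
r=40=101000 popcount=2 -> skip
r=41=101001 popcount=3 -> KEEP
r=42=101010 popcount=3 -> KEEP
r=43=101011 popcount=4 -> skip
r=44=101100 popcount=3 -> KEEP
r=45=101101 popcount=4 -> skip
r=46=101110 popcount=4 -> skip
r=47=101111 popcount=5 -> skip
r=48=110000 popcount=2 -> skip
r=49=110001 popcount=3 -> KEEP
r=50=110010 popcount=3 -> KEEP
r=51=110011 popcount=4 -> skip
r=52=110100 popcount=3 -> KEEP
r=53=110101 popcount=4 -> skip
r=54=110110 popcount=4 -> skip
r=55=110111 popcount=5 -> skip
r=56=111000 popcount=3 -> KEEP
r=57=111001 popcount=4 -> skip
r=58=111010 popcount=4 -> skip
r=59=111011 popcount=5 -> skip
r=60=111100 popcount=4 -> skip
Kept rows: 25 26 28 35 37 38 41 42 44 49 50 52 56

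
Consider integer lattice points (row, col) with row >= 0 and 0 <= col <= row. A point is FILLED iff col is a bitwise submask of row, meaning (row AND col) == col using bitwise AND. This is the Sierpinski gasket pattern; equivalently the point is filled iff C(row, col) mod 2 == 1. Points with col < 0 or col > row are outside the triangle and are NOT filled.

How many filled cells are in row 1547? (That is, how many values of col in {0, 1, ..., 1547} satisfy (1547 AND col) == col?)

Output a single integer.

1547 in binary = 11000001011
popcount(1547) = number of 1-bits in 11000001011 = 5
A col c satisfies (1547 AND c) == c iff every set bit of c is also set in 1547; each of the 5 set bits of 1547 can independently be on or off in c.
count = 2^5 = 32

Answer: 32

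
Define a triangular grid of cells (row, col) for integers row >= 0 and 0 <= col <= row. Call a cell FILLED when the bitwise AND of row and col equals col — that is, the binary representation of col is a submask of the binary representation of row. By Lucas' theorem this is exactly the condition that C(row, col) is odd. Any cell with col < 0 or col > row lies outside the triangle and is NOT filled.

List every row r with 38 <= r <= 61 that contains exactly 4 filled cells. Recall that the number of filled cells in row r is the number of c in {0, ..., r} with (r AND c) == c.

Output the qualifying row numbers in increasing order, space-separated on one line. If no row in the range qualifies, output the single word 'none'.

Answer: 40 48

Derivation:
Row r has 2^popcount(r) filled cells, so we need popcount(r) = log2(4) = 2.
Scan r = 38..61 and keep those with exactly 2 one-bits:
r=38=100110 popcount=3 -> skip
r=39=100111 popcount=4 -> skip
r=40=101000 popcount=2 -> KEEP
r=41=101001 popcount=3 -> skip
r=42=101010 popcount=3 -> skip
r=43=101011 popcount=4 -> skip
r=44=101100 popcount=3 -> skip
r=45=101101 popcount=4 -> skip
r=46=101110 popcount=4 -> skip
r=47=101111 popcount=5 -> skip
r=48=110000 popcount=2 -> KEEP
r=49=110001 popcount=3 -> skip
r=50=110010 popcount=3 -> skip
r=51=110011 popcount=4 -> skip
r=52=110100 popcount=3 -> skip
r=53=110101 popcount=4 -> skip
r=54=110110 popcount=4 -> skip
r=55=110111 popcount=5 -> skip
r=56=111000 popcount=3 -> skip
r=57=111001 popcount=4 -> skip
r=58=111010 popcount=4 -> skip
r=59=111011 popcount=5 -> skip
r=60=111100 popcount=4 -> skip
r=61=111101 popcount=5 -> skip
Kept rows: 40 48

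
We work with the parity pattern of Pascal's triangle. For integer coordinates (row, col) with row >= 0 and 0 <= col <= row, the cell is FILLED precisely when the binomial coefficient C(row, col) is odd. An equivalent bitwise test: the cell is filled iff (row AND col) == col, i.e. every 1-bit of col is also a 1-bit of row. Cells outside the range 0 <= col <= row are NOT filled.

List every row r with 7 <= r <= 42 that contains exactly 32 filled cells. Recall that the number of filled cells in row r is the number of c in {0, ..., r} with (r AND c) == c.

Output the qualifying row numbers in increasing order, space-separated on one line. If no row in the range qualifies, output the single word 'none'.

Row r has 2^popcount(r) filled cells, so we need popcount(r) = log2(32) = 5.
Scan r = 7..42 and keep those with exactly 5 one-bits:
r=7=111 popcount=3 -> skip
r=8=1000 popcount=1 -> skip
r=9=1001 popcount=2 -> skip
r=10=1010 popcount=2 -> skip
r=11=1011 popcount=3 -> skip
r=12=1100 popcount=2 -> skip
r=13=1101 popcount=3 -> skip
r=14=1110 popcount=3 -> skip
r=15=1111 popcount=4 -> skip
r=16=10000 popcount=1 -> skip
r=17=10001 popcount=2 -> skip
r=18=10010 popcount=2 -> skip
r=19=10011 popcount=3 -> skip
r=20=10100 popcount=2 -> skip
r=21=10101 popcount=3 -> skip
r=22=10110 popcount=3 -> skip
r=23=10111 popcount=4 -> skip
r=24=11000 popcount=2 -> skip
r=25=11001 popcount=3 -> skip
r=26=11010 popcount=3 -> skip
r=27=11011 popcount=4 -> skip
r=28=11100 popcount=3 -> skip
r=29=11101 popcount=4 -> skip
r=30=11110 popcount=4 -> skip
r=31=11111 popcount=5 -> KEEP
r=32=100000 popcount=1 -> skip
r=33=100001 popcount=2 -> skip
r=34=100010 popcount=2 -> skip
r=35=100011 popcount=3 -> skip
r=36=100100 popcount=2 -> skip
r=37=100101 popcount=3 -> skip
r=38=100110 popcount=3 -> skip
r=39=100111 popcount=4 -> skip
r=40=101000 popcount=2 -> skip
r=41=101001 popcount=3 -> skip
r=42=101010 popcount=3 -> skip
Kept rows: 31

Answer: 31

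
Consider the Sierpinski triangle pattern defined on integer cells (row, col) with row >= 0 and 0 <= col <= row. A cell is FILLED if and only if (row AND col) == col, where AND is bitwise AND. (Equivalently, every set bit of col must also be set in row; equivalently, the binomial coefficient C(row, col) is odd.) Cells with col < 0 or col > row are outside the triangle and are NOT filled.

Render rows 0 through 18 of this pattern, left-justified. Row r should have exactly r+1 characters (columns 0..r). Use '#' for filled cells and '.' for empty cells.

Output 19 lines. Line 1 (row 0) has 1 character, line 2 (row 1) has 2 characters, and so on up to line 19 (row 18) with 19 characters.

Answer: #
##
#.#
####
#...#
##..##
#.#.#.#
########
#.......#
##......##
#.#.....#.#
####....####
#...#...#...#
##..##..##..##
#.#.#.#.#.#.#.#
################
#...............#
##..............##
#.#.............#.#

Derivation:
r0=0: #
r1=1: ##
r2=10: #.#
r3=11: ####
r4=100: #...#
r5=101: ##..##
r6=110: #.#.#.#
r7=111: ########
r8=1000: #.......#
r9=1001: ##......##
r10=1010: #.#.....#.#
r11=1011: ####....####
r12=1100: #...#...#...#
r13=1101: ##..##..##..##
r14=1110: #.#.#.#.#.#.#.#
r15=1111: ################
r16=10000: #...............#
r17=10001: ##..............##
r18=10010: #.#.............#.#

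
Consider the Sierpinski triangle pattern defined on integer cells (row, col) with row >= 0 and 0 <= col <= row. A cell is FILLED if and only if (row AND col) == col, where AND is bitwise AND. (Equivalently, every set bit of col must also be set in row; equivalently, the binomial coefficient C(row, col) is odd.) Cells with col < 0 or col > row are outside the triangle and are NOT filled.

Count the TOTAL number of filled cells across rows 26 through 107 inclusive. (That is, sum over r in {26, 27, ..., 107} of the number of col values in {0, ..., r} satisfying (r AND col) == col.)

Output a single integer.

r26=11010 pc3: +8 =8
r27=11011 pc4: +16 =24
r28=11100 pc3: +8 =32
r29=11101 pc4: +16 =48
r30=11110 pc4: +16 =64
r31=11111 pc5: +32 =96
r32=100000 pc1: +2 =98
r33=100001 pc2: +4 =102
r34=100010 pc2: +4 =106
r35=100011 pc3: +8 =114
r36=100100 pc2: +4 =118
r37=100101 pc3: +8 =126
r38=100110 pc3: +8 =134
r39=100111 pc4: +16 =150
r40=101000 pc2: +4 =154
r41=101001 pc3: +8 =162
r42=101010 pc3: +8 =170
r43=101011 pc4: +16 =186
r44=101100 pc3: +8 =194
r45=101101 pc4: +16 =210
r46=101110 pc4: +16 =226
r47=101111 pc5: +32 =258
r48=110000 pc2: +4 =262
r49=110001 pc3: +8 =270
r50=110010 pc3: +8 =278
r51=110011 pc4: +16 =294
r52=110100 pc3: +8 =302
r53=110101 pc4: +16 =318
r54=110110 pc4: +16 =334
r55=110111 pc5: +32 =366
r56=111000 pc3: +8 =374
r57=111001 pc4: +16 =390
r58=111010 pc4: +16 =406
r59=111011 pc5: +32 =438
r60=111100 pc4: +16 =454
r61=111101 pc5: +32 =486
r62=111110 pc5: +32 =518
r63=111111 pc6: +64 =582
r64=1000000 pc1: +2 =584
r65=1000001 pc2: +4 =588
r66=1000010 pc2: +4 =592
r67=1000011 pc3: +8 =600
r68=1000100 pc2: +4 =604
r69=1000101 pc3: +8 =612
r70=1000110 pc3: +8 =620
r71=1000111 pc4: +16 =636
r72=1001000 pc2: +4 =640
r73=1001001 pc3: +8 =648
r74=1001010 pc3: +8 =656
r75=1001011 pc4: +16 =672
r76=1001100 pc3: +8 =680
r77=1001101 pc4: +16 =696
r78=1001110 pc4: +16 =712
r79=1001111 pc5: +32 =744
r80=1010000 pc2: +4 =748
r81=1010001 pc3: +8 =756
r82=1010010 pc3: +8 =764
r83=1010011 pc4: +16 =780
r84=1010100 pc3: +8 =788
r85=1010101 pc4: +16 =804
r86=1010110 pc4: +16 =820
r87=1010111 pc5: +32 =852
r88=1011000 pc3: +8 =860
r89=1011001 pc4: +16 =876
r90=1011010 pc4: +16 =892
r91=1011011 pc5: +32 =924
r92=1011100 pc4: +16 =940
r93=1011101 pc5: +32 =972
r94=1011110 pc5: +32 =1004
r95=1011111 pc6: +64 =1068
r96=1100000 pc2: +4 =1072
r97=1100001 pc3: +8 =1080
r98=1100010 pc3: +8 =1088
r99=1100011 pc4: +16 =1104
r100=1100100 pc3: +8 =1112
r101=1100101 pc4: +16 =1128
r102=1100110 pc4: +16 =1144
r103=1100111 pc5: +32 =1176
r104=1101000 pc3: +8 =1184
r105=1101001 pc4: +16 =1200
r106=1101010 pc4: +16 =1216
r107=1101011 pc5: +32 =1248

Answer: 1248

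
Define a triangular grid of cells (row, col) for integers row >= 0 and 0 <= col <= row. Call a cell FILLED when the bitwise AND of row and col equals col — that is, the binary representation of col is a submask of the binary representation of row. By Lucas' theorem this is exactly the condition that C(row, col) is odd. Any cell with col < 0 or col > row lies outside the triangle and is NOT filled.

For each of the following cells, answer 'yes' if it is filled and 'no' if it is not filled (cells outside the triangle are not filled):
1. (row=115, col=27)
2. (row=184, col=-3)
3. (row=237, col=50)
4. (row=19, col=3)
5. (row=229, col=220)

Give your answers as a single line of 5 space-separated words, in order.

Answer: no no no yes no

Derivation:
(115,27): row=0b1110011, col=0b11011, row AND col = 0b10011 = 19; 19 != 27 -> empty
(184,-3): col outside [0, 184] -> not filled
(237,50): row=0b11101101, col=0b110010, row AND col = 0b100000 = 32; 32 != 50 -> empty
(19,3): row=0b10011, col=0b11, row AND col = 0b11 = 3; 3 == 3 -> filled
(229,220): row=0b11100101, col=0b11011100, row AND col = 0b11000100 = 196; 196 != 220 -> empty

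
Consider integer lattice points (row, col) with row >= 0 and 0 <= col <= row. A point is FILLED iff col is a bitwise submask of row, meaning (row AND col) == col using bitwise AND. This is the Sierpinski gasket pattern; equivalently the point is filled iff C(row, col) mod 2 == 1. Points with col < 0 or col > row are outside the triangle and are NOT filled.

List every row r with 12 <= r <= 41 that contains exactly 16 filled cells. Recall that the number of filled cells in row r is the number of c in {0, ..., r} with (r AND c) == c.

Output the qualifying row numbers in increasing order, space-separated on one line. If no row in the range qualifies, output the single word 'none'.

Row r has 2^popcount(r) filled cells, so we need popcount(r) = log2(16) = 4.
Scan r = 12..41 and keep those with exactly 4 one-bits:
r=12=1100 popcount=2 -> skip
r=13=1101 popcount=3 -> skip
r=14=1110 popcount=3 -> skip
r=15=1111 popcount=4 -> KEEP
r=16=10000 popcount=1 -> skip
r=17=10001 popcount=2 -> skip
r=18=10010 popcount=2 -> skip
r=19=10011 popcount=3 -> skip
r=20=10100 popcount=2 -> skip
r=21=10101 popcount=3 -> skip
r=22=10110 popcount=3 -> skip
r=23=10111 popcount=4 -> KEEP
r=24=11000 popcount=2 -> skip
r=25=11001 popcount=3 -> skip
r=26=11010 popcount=3 -> skip
r=27=11011 popcount=4 -> KEEP
r=28=11100 popcount=3 -> skip
r=29=11101 popcount=4 -> KEEP
r=30=11110 popcount=4 -> KEEP
r=31=11111 popcount=5 -> skip
r=32=100000 popcount=1 -> skip
r=33=100001 popcount=2 -> skip
r=34=100010 popcount=2 -> skip
r=35=100011 popcount=3 -> skip
r=36=100100 popcount=2 -> skip
r=37=100101 popcount=3 -> skip
r=38=100110 popcount=3 -> skip
r=39=100111 popcount=4 -> KEEP
r=40=101000 popcount=2 -> skip
r=41=101001 popcount=3 -> skip
Kept rows: 15 23 27 29 30 39

Answer: 15 23 27 29 30 39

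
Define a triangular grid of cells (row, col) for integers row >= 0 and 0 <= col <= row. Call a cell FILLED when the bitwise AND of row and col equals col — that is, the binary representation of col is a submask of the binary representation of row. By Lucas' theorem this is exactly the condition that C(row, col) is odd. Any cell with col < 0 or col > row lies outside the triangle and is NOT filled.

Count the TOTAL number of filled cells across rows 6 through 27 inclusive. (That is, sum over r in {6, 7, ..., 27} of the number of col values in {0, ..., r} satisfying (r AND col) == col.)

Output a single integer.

Answer: 156

Derivation:
r6=110 pc2: +4 =4
r7=111 pc3: +8 =12
r8=1000 pc1: +2 =14
r9=1001 pc2: +4 =18
r10=1010 pc2: +4 =22
r11=1011 pc3: +8 =30
r12=1100 pc2: +4 =34
r13=1101 pc3: +8 =42
r14=1110 pc3: +8 =50
r15=1111 pc4: +16 =66
r16=10000 pc1: +2 =68
r17=10001 pc2: +4 =72
r18=10010 pc2: +4 =76
r19=10011 pc3: +8 =84
r20=10100 pc2: +4 =88
r21=10101 pc3: +8 =96
r22=10110 pc3: +8 =104
r23=10111 pc4: +16 =120
r24=11000 pc2: +4 =124
r25=11001 pc3: +8 =132
r26=11010 pc3: +8 =140
r27=11011 pc4: +16 =156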